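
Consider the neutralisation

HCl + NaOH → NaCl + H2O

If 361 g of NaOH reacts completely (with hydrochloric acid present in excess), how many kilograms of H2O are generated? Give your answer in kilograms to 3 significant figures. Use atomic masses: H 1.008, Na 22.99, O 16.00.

0.163 kg

M(NaOH) = 22.99 + 16.00 + 1.008 = 39.998 g/mol.
M(H2O) = 2(1.008) + 16.00 = 18.016 g/mol.
n(NaOH) = 361.0 g / 39.998 g/mol = 9.025 mol.
From the equation the NaOH:H2O mole ratio is 1:1, so n(H2O) = 9.025 × 1/1 = 9.025 mol.
Mass of H2O = 9.025 mol × 18.016 g/mol = 162.6 g.
Converting to kg: 162.6 g = 0.163 kg.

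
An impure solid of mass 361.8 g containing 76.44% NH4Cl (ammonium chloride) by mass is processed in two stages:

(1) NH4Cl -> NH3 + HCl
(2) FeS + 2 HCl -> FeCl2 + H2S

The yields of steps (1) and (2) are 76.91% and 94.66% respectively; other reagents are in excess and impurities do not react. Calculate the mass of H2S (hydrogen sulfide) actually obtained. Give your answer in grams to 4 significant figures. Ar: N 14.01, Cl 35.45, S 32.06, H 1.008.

64.13 g

Pure NH4Cl = 361.8 × 0.7644 = 276.56 g.
M(NH4Cl) = 14.01 + 4(1.008) + 35.45 = 53.492 g/mol.
M(H2S) = 2(1.008) + 32.06 = 34.076 g/mol.
n(NH4Cl) = 276.56 / 53.492 = 5.1701 mol.
Step 1 (NH4Cl:HCl = 1:1): theoretical n(HCl) = 5.1701 mol; at 76.91% yield, n(HCl) = 3.9763 mol.
Step 2 (HCl:H2S = 2:1): theoretical n(H2S) = 1.9882 mol, so theoretical mass = 1.9882 × 34.076 = 67.749 g.
At 94.66% yield, actual mass of H2S = 67.749 × 0.9466 = 64.131 g.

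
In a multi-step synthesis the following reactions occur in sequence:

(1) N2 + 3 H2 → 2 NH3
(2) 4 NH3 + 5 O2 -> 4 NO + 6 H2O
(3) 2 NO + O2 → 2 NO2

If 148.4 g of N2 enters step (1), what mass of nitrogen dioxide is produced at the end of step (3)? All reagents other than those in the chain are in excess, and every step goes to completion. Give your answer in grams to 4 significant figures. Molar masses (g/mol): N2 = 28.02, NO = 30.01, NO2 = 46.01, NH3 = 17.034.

487.4 g

n(N2) = 148.4 / 28.02 = 5.2962 mol.
Reaction (1): N2→NH3 ratio 1:2 ⇒ n(NH3) = 10.592 mol.
Reaction (2): NH3→NO ratio 4:4 ⇒ n(NO) = 10.592 mol.
Reaction (3): NO→NO2 ratio 2:2 ⇒ n(NO2) = 10.592 mol.
Mass of NO2 = 10.592 × 46.01 = 487.36 g.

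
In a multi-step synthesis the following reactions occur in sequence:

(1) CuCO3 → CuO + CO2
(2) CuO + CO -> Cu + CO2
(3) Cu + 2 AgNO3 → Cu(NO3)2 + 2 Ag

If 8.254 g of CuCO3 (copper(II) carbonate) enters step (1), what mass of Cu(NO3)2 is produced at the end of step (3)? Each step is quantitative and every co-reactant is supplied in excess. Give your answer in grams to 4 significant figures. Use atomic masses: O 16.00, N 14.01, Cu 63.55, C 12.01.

12.53 g

M(CuCO3) = 63.55 + 12.01 + 3(16.00) = 123.56 g/mol.
M(Cu(NO3)2) = 63.55 + 2(14.01) + 6(16.00) = 187.57 g/mol.
n(CuCO3) = 8.254 / 123.56 = 0.066802 mol.
Reaction (1): CuCO3→CuO ratio 1:1 ⇒ n(CuO) = 0.066802 mol.
Reaction (2): CuO→Cu ratio 1:1 ⇒ n(Cu) = 0.066802 mol.
Reaction (3): Cu→Cu(NO3)2 ratio 1:1 ⇒ n(Cu(NO3)2) = 0.066802 mol.
Mass of Cu(NO3)2 = 0.066802 × 187.57 = 12.530 g.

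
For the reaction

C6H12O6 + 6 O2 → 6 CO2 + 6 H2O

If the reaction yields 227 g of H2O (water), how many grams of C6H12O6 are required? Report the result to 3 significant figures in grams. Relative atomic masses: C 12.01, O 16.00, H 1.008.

378 g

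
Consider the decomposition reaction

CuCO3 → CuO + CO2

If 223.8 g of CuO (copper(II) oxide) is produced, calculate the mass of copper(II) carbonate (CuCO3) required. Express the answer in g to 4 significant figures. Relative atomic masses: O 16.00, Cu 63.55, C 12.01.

347.6 g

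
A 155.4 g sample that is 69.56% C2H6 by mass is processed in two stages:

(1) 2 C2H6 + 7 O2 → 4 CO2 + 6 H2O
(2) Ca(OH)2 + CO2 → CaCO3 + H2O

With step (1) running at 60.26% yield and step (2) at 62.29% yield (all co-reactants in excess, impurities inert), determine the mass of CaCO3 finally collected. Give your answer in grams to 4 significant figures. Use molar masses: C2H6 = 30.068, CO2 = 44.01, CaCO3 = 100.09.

Pure C2H6 = 155.4 × 0.6956 = 108.10 g.
n(C2H6) = 108.10 / 30.068 = 3.5951 mol.
Step 1 (C2H6:CO2 = 2:4): theoretical n(CO2) = 7.1901 mol; at 60.26% yield, n(CO2) = 4.3328 mol.
Step 2 (CO2:CaCO3 = 1:1): theoretical n(CaCO3) = 4.3328 mol, so theoretical mass = 4.3328 × 100.09 = 433.67 g.
At 62.29% yield, actual mass of CaCO3 = 433.67 × 0.6229 = 270.13 g.

270.1 g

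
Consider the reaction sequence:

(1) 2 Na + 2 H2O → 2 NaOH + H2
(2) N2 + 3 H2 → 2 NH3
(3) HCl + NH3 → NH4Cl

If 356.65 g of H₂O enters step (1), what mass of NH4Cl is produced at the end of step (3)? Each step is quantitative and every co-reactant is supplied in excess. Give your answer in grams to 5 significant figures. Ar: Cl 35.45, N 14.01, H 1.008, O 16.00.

M(H2O) = 2(1.008) + 16.00 = 18.016 g/mol.
M(NH4Cl) = 14.01 + 4(1.008) + 35.45 = 53.492 g/mol.
n(H2O) = 356.65 / 18.016 = 19.7963 mol.
Reaction (1): H2O→H2 ratio 2:1 ⇒ n(H2) = 9.89815 mol.
Reaction (2): H2→NH3 ratio 3:2 ⇒ n(NH3) = 6.59876 mol.
Reaction (3): NH3→NH4Cl ratio 1:1 ⇒ n(NH4Cl) = 6.59876 mol.
Mass of NH4Cl = 6.59876 × 53.492 = 352.981 g.

352.98 g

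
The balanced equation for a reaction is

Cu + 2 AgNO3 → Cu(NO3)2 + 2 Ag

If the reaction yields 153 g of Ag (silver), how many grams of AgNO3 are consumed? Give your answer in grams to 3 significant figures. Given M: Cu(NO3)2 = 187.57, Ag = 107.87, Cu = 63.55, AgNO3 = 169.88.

n(Ag) = 153.0 g / 107.87 g/mol = 1.418 mol.
From the equation the Ag:AgNO3 mole ratio is 2:2, so n(AgNO3) = 1.418 × 2/2 = 1.418 mol.
Mass of AgNO3 = 1.418 mol × 169.88 g/mol = 241.0 g.

241 g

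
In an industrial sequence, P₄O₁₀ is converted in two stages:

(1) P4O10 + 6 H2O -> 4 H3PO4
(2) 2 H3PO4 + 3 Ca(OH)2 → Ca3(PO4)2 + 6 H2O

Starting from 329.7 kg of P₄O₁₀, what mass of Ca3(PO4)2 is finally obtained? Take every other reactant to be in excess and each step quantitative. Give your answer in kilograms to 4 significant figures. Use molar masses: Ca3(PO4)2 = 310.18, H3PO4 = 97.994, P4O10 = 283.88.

720.5 kg

329.7 kg = 329700 g.
n(P4O10) = 329700 / 283.88 = 1161.4 mol.
Step 1 gives a 1:4 ratio of P4O10 to H3PO4, so n(H3PO4) = 4645.6 mol.
In step 2 the H3PO4:Ca3(PO4)2 ratio is 2:1, so n(Ca3(PO4)2) = 2322.8 mol.
Mass of Ca3(PO4)2 = 2322.8 × 310.18 = 720490 g = 720.5 kg.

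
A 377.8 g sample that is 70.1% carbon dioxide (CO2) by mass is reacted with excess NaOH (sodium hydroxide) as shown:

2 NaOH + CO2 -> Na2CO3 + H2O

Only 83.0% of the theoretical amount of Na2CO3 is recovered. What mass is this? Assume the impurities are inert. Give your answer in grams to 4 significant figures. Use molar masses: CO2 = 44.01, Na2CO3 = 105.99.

529.4 g

Pure CO2 available = 377.8 g × 0.701 = 264.84 g.
n(CO2) = 264.84 g / 44.01 g/mol = 6.0177 mol.
From the equation the CO2:Na2CO3 mole ratio is 1:1, so n(Na2CO3) = 6.0177 × 1/1 = 6.0177 mol.
Mass of Na2CO3 = 6.0177 mol × 105.99 g/mol = 637.81 g.
Actual mass collected = 637.81 g × 0.830 = 529.38 g.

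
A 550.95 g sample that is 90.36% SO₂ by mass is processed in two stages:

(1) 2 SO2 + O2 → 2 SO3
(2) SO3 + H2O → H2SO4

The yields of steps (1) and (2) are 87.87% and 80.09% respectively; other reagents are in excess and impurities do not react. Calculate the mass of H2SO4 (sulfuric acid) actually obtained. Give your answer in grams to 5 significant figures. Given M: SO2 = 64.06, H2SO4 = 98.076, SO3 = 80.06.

Pure SO2 = 550.95 × 0.9036 = 497.838 g.
n(SO2) = 497.838 / 64.06 = 7.77144 mol.
Step 1 (SO2:SO3 = 2:2): theoretical n(SO3) = 7.77144 mol; at 87.87% yield, n(SO3) = 6.82876 mol.
Step 2 (SO3:H2SO4 = 1:1): theoretical n(H2SO4) = 6.82876 mol, so theoretical mass = 6.82876 × 98.076 = 669.738 g.
At 80.09% yield, actual mass of H2SO4 = 669.738 × 0.8009 = 536.393 g.

536.39 g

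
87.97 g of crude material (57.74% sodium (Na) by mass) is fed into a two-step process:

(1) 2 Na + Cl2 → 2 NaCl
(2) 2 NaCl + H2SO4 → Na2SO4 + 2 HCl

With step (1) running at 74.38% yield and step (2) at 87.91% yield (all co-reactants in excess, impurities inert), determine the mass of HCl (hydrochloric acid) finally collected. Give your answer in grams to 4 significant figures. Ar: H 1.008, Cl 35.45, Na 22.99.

Pure Na = 87.97 × 0.5774 = 50.794 g.
M(Na) = 22.99 g/mol.
M(HCl) = 1.008 + 35.45 = 36.458 g/mol.
n(Na) = 50.794 / 22.99 = 2.2094 mol.
Step 1 (Na:NaCl = 2:2): theoretical n(NaCl) = 2.2094 mol; at 74.38% yield, n(NaCl) = 1.6433 mol.
Step 2 (NaCl:HCl = 2:2): theoretical n(HCl) = 1.6433 mol, so theoretical mass = 1.6433 × 36.458 = 59.913 g.
At 87.91% yield, actual mass of HCl = 59.913 × 0.8791 = 52.670 g.

52.67 g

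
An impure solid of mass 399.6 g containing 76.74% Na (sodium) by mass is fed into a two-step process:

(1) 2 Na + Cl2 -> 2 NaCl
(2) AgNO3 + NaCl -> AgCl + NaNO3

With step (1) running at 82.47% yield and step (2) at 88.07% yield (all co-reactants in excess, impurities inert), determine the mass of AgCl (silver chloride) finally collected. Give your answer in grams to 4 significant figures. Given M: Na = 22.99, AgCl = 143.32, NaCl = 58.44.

1388 g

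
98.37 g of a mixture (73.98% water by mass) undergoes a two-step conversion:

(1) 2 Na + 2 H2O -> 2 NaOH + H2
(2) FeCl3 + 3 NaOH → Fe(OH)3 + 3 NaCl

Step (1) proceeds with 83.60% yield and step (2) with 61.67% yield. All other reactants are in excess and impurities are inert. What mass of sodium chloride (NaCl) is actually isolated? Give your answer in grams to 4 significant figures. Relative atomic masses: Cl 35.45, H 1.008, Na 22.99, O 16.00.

121.7 g

Pure H2O = 98.37 × 0.7398 = 72.774 g.
M(H2O) = 2(1.008) + 16.00 = 18.016 g/mol.
M(NaCl) = 22.99 + 35.45 = 58.44 g/mol.
n(H2O) = 72.774 / 18.016 = 4.0394 mol.
Step 1 (H2O:NaOH = 2:2): theoretical n(NaOH) = 4.0394 mol; at 83.60% yield, n(NaOH) = 3.3770 mol.
Step 2 (NaOH:NaCl = 3:3): theoretical n(NaCl) = 3.3770 mol, so theoretical mass = 3.3770 × 58.44 = 197.35 g.
At 61.67% yield, actual mass of NaCl = 197.35 × 0.6167 = 121.71 g.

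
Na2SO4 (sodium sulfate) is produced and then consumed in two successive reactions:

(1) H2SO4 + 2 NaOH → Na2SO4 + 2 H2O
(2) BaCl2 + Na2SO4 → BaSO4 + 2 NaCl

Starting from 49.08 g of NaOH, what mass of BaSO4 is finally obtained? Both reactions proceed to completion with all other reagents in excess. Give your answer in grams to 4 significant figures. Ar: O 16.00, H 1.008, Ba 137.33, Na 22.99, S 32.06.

M(NaOH) = 22.99 + 16.00 + 1.008 = 39.998 g/mol.
M(BaSO4) = 137.33 + 32.06 + 4(16.00) = 233.39 g/mol.
n(NaOH) = 49.080 / 39.998 = 1.2271 mol.
Step 1 gives a 2:1 ratio of NaOH to Na2SO4, so n(Na2SO4) = 0.61353 mol.
In step 2 the Na2SO4:BaSO4 ratio is 1:1, so n(BaSO4) = 0.61353 mol.
Mass of BaSO4 = 0.61353 × 233.39 = 143.19 g.

143.2 g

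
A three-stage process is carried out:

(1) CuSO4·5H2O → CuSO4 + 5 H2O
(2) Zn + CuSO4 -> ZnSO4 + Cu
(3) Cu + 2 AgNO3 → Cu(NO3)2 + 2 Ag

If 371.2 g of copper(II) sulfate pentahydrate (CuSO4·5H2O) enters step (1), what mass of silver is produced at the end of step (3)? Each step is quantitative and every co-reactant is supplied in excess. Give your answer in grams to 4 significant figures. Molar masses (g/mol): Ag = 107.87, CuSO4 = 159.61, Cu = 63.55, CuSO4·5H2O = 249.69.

n(CuSO4·5H2O) = 371.2 / 249.69 = 1.4866 mol.
Reaction (1): CuSO4·5H2O→CuSO4 ratio 1:1 ⇒ n(CuSO4) = 1.4866 mol.
Reaction (2): CuSO4→Cu ratio 1:1 ⇒ n(Cu) = 1.4866 mol.
Reaction (3): Cu→Ag ratio 1:2 ⇒ n(Ag) = 2.9733 mol.
Mass of Ag = 2.9733 × 107.87 = 320.73 g.

320.7 g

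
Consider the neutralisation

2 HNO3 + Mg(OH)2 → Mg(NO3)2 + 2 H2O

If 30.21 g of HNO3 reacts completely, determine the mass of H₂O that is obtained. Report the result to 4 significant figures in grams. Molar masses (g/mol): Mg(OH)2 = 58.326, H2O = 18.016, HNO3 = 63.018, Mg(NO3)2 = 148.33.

n(HNO3) = 30.210 g / 63.018 g/mol = 0.47939 mol.
From the equation the HNO3:H2O mole ratio is 2:2, so n(H2O) = 0.47939 × 2/2 = 0.47939 mol.
Mass of H2O = 0.47939 mol × 18.016 g/mol = 8.6366 g.

8.637 g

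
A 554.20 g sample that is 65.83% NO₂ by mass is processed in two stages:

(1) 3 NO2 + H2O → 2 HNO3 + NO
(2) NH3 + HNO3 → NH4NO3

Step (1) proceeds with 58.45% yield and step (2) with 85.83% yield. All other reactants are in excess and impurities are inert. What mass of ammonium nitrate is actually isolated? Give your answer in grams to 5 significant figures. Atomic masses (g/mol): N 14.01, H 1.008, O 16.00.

Pure NO2 = 554.20 × 0.6583 = 364.830 g.
M(NO2) = 14.01 + 2(16.00) = 46.01 g/mol.
M(NH4NO3) = 2(14.01) + 4(1.008) + 3(16.00) = 80.052 g/mol.
n(NO2) = 364.830 / 46.01 = 7.92936 mol.
Step 1 (NO2:HNO3 = 3:2): theoretical n(HNO3) = 5.28624 mol; at 58.45% yield, n(HNO3) = 3.08981 mol.
Step 2 (HNO3:NH4NO3 = 1:1): theoretical n(NH4NO3) = 3.08981 mol, so theoretical mass = 3.08981 × 80.052 = 247.345 g.
At 85.83% yield, actual mass of NH4NO3 = 247.345 × 0.8583 = 212.296 g.

212.30 g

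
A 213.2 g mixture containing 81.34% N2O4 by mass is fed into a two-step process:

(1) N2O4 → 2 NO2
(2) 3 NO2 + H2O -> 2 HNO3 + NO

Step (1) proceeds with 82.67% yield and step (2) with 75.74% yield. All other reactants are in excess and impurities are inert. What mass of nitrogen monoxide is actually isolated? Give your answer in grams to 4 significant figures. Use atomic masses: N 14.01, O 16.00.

Pure N2O4 = 213.2 × 0.8134 = 173.42 g.
M(N2O4) = 2(14.01) + 4(16.00) = 92.02 g/mol.
M(NO) = 14.01 + 16.00 = 30.01 g/mol.
n(N2O4) = 173.42 / 92.02 = 1.8846 mol.
Step 1 (N2O4:NO2 = 1:2): theoretical n(NO2) = 3.7691 mol; at 82.67% yield, n(NO2) = 3.1159 mol.
Step 2 (NO2:NO = 3:1): theoretical n(NO) = 1.0386 mol, so theoretical mass = 1.0386 × 30.01 = 31.170 g.
At 75.74% yield, actual mass of NO = 31.170 × 0.7574 = 23.608 g.

23.61 g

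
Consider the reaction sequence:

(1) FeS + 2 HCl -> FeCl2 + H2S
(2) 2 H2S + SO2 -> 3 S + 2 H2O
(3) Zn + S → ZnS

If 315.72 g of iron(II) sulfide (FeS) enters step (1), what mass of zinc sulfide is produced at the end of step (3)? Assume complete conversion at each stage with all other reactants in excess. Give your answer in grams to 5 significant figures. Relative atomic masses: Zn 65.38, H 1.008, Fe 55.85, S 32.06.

524.92 g

M(FeS) = 55.85 + 32.06 = 87.91 g/mol.
M(ZnS) = 65.38 + 32.06 = 97.44 g/mol.
n(FeS) = 315.72 / 87.91 = 3.59140 mol.
Reaction (1): FeS→H2S ratio 1:1 ⇒ n(H2S) = 3.59140 mol.
Reaction (2): H2S→S ratio 2:3 ⇒ n(S) = 5.38710 mol.
Reaction (3): S→ZnS ratio 1:1 ⇒ n(ZnS) = 5.38710 mol.
Mass of ZnS = 5.38710 × 97.44 = 524.919 g.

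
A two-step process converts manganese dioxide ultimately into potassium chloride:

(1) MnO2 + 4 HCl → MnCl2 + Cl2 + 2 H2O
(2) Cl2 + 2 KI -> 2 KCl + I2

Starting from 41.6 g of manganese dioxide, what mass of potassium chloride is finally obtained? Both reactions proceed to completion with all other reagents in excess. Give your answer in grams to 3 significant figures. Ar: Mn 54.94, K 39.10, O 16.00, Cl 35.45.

71.3 g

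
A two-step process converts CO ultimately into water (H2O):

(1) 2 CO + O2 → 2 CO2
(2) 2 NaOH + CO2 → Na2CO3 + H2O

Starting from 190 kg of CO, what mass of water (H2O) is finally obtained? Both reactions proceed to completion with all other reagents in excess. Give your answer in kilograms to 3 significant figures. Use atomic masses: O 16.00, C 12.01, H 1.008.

M(CO) = 12.01 + 16.00 = 28.01 g/mol.
M(H2O) = 2(1.008) + 16.00 = 18.016 g/mol.
190 kg = 190000 g.
n(CO) = 190000 / 28.01 = 6783 mol.
Step 1 gives a 2:2 ratio of CO to CO2, so n(CO2) = 6783 mol.
In step 2 the CO2:H2O ratio is 1:1, so n(H2O) = 6783 mol.
Mass of H2O = 6783 × 18.016 = 122200 g = 122 kg.

122 kg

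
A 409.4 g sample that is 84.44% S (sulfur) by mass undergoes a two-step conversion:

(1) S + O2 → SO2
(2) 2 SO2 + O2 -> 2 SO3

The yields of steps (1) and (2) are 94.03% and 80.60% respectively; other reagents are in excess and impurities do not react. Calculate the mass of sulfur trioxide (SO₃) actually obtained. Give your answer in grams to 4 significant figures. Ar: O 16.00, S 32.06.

Pure S = 409.4 × 0.8444 = 345.70 g.
M(S) = 32.06 g/mol.
M(SO3) = 32.06 + 3(16.00) = 80.06 g/mol.
n(S) = 345.70 / 32.06 = 10.783 mol.
Step 1 (S:SO2 = 1:1): theoretical n(SO2) = 10.783 mol; at 94.03% yield, n(SO2) = 10.139 mol.
Step 2 (SO2:SO3 = 2:2): theoretical n(SO3) = 10.139 mol, so theoretical mass = 10.139 × 80.06 = 811.74 g.
At 80.60% yield, actual mass of SO3 = 811.74 × 0.8060 = 654.26 g.

654.3 g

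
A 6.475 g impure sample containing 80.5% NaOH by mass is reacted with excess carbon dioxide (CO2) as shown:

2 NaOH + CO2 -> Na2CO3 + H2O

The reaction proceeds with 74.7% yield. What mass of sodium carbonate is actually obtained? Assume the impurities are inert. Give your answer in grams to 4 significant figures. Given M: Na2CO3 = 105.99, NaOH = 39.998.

5.159 g

Pure NaOH available = 6.475 g × 0.805 = 5.2124 g.
n(NaOH) = 5.2124 g / 39.998 g/mol = 0.13032 mol.
From the equation the NaOH:Na2CO3 mole ratio is 2:1, so n(Na2CO3) = 0.13032 × 1/2 = 0.065158 mol.
Mass of Na2CO3 = 0.065158 mol × 105.99 g/mol = 6.9061 g.
Actual mass collected = 6.9061 g × 0.747 = 5.1588 g.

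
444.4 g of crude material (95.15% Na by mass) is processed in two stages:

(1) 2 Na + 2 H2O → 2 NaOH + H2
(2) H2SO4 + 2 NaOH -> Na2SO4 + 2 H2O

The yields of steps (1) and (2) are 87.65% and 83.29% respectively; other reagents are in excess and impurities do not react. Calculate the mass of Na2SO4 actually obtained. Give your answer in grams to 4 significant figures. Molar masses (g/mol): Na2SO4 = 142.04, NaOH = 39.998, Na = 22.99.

953.6 g

Pure Na = 444.4 × 0.9515 = 422.85 g.
n(Na) = 422.85 / 22.99 = 18.393 mol.
Step 1 (Na:NaOH = 2:2): theoretical n(NaOH) = 18.393 mol; at 87.65% yield, n(NaOH) = 16.121 mol.
Step 2 (NaOH:Na2SO4 = 2:1): theoretical n(Na2SO4) = 8.0606 mol, so theoretical mass = 8.0606 × 142.04 = 1144.9 g.
At 83.29% yield, actual mass of Na2SO4 = 1144.9 × 0.8329 = 953.61 g.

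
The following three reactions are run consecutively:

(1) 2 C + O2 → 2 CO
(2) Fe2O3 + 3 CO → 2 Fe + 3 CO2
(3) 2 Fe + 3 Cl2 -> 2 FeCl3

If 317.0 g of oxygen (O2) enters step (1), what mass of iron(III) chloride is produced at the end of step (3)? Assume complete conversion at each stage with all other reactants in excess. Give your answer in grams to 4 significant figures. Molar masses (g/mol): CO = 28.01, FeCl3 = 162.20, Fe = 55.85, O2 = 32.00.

2142 g

n(O2) = 317.0 / 32.00 = 9.9062 mol.
Reaction (1): O2→CO ratio 1:2 ⇒ n(CO) = 19.812 mol.
Reaction (2): CO→Fe ratio 3:2 ⇒ n(Fe) = 13.208 mol.
Reaction (3): Fe→FeCl3 ratio 2:2 ⇒ n(FeCl3) = 13.208 mol.
Mass of FeCl3 = 13.208 × 162.20 = 2142.4 g.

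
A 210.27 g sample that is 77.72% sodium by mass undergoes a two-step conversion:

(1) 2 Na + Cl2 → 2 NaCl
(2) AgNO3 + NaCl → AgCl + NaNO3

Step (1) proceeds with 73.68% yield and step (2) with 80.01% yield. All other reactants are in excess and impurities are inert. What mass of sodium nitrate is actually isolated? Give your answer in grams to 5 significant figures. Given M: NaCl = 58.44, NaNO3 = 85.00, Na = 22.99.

Pure Na = 210.27 × 0.7772 = 163.422 g.
n(Na) = 163.422 / 22.99 = 7.10839 mol.
Step 1 (Na:NaCl = 2:2): theoretical n(NaCl) = 7.10839 mol; at 73.68% yield, n(NaCl) = 5.23746 mol.
Step 2 (NaCl:NaNO3 = 1:1): theoretical n(NaNO3) = 5.23746 mol, so theoretical mass = 5.23746 × 85.00 = 445.184 g.
At 80.01% yield, actual mass of NaNO3 = 445.184 × 0.8001 = 356.192 g.

356.19 g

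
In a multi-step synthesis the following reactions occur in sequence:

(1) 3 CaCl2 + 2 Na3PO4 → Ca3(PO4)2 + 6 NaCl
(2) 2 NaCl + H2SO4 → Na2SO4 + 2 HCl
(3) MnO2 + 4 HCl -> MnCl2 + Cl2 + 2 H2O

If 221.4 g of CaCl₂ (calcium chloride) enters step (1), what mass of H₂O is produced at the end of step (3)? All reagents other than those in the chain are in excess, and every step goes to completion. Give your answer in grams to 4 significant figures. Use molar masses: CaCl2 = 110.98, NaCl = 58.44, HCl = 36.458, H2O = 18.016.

n(CaCl2) = 221.4 / 110.98 = 1.9950 mol.
Reaction (1): CaCl2→NaCl ratio 3:6 ⇒ n(NaCl) = 3.9899 mol.
Reaction (2): NaCl→HCl ratio 2:2 ⇒ n(HCl) = 3.9899 mol.
Reaction (3): HCl→H2O ratio 4:2 ⇒ n(H2O) = 1.9950 mol.
Mass of H2O = 1.9950 × 18.016 = 35.941 g.

35.94 g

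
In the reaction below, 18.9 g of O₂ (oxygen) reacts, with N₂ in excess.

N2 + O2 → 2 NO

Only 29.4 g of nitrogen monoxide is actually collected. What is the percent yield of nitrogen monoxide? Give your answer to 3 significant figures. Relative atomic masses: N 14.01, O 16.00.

82.9 %

M(O2) = 2(16.00) = 32.00 g/mol.
M(NO) = 14.01 + 16.00 = 30.01 g/mol.
n(O2) = 18.90 g / 32.00 g/mol = 0.5906 mol.
From the equation the O2:NO mole ratio is 1:2, so n(NO) = 0.5906 × 2/1 = 1.181 mol.
Mass of NO = 1.181 mol × 30.01 g/mol = 35.45 g.
This is the theoretical yield. Percent yield = 29.4 g / 35.45 g × 100% = 82.94%.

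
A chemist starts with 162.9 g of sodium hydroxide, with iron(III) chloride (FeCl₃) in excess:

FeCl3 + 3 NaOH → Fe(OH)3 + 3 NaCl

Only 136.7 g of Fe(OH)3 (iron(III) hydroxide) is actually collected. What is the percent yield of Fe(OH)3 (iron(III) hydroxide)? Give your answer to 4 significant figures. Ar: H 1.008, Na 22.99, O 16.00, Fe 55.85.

94.22 %

M(NaOH) = 22.99 + 16.00 + 1.008 = 39.998 g/mol.
M(Fe(OH)3) = 55.85 + 3(16.00) + 3(1.008) = 106.874 g/mol.
n(NaOH) = 162.90 g / 39.998 g/mol = 4.0727 mol.
From the equation the NaOH:Fe(OH)3 mole ratio is 3:1, so n(Fe(OH)3) = 4.0727 × 1/3 = 1.3576 mol.
Mass of Fe(OH)3 = 1.3576 mol × 106.874 g/mol = 145.09 g.
This is the theoretical yield. Percent yield = 136.7 g / 145.09 g × 100% = 94.218%.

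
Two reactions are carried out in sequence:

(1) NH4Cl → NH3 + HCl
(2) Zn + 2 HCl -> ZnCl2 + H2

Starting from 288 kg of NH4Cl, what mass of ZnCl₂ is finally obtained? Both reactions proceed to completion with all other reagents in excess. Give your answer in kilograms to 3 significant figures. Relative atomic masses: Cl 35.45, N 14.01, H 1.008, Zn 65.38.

367 kg

M(NH4Cl) = 14.01 + 4(1.008) + 35.45 = 53.492 g/mol.
M(ZnCl2) = 65.38 + 2(35.45) = 136.28 g/mol.
288 kg = 288000 g.
n(NH4Cl) = 288000 / 53.492 = 5384 mol.
Step 1 gives a 1:1 ratio of NH4Cl to HCl, so n(HCl) = 5384 mol.
In step 2 the HCl:ZnCl2 ratio is 2:1, so n(ZnCl2) = 2692 mol.
Mass of ZnCl2 = 2692 × 136.28 = 366900 g = 367 kg.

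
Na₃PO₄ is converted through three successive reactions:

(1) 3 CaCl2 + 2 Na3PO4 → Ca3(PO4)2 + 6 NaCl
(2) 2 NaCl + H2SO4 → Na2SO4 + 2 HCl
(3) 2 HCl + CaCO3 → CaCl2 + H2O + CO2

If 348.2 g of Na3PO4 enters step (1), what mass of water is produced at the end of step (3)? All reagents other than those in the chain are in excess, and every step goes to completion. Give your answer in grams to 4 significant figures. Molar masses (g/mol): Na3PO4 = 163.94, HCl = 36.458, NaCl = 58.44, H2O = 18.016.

57.40 g

n(Na3PO4) = 348.2 / 163.94 = 2.1239 mol.
Reaction (1): Na3PO4→NaCl ratio 2:6 ⇒ n(NaCl) = 6.3718 mol.
Reaction (2): NaCl→HCl ratio 2:2 ⇒ n(HCl) = 6.3718 mol.
Reaction (3): HCl→H2O ratio 2:1 ⇒ n(H2O) = 3.1859 mol.
Mass of H2O = 3.1859 × 18.016 = 57.398 g.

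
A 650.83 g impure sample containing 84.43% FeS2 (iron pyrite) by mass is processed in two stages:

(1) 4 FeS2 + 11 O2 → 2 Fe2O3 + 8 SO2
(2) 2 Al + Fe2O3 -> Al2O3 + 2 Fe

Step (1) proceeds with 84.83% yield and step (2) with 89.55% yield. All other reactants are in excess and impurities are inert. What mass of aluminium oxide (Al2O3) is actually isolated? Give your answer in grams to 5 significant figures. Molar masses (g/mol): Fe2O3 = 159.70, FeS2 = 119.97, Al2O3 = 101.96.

Pure FeS2 = 650.83 × 0.8443 = 549.496 g.
n(FeS2) = 549.496 / 119.97 = 4.58028 mol.
Step 1 (FeS2:Fe2O3 = 4:2): theoretical n(Fe2O3) = 2.29014 mol; at 84.83% yield, n(Fe2O3) = 1.94272 mol.
Step 2 (Fe2O3:Al2O3 = 1:1): theoretical n(Al2O3) = 1.94272 mol, so theoretical mass = 1.94272 × 101.96 = 198.080 g.
At 89.55% yield, actual mass of Al2O3 = 198.080 × 0.8955 = 177.381 g.

177.38 g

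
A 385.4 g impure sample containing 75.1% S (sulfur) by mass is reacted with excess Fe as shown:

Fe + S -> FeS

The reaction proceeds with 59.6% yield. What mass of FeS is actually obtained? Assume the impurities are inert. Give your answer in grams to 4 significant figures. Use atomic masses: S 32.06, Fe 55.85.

473.0 g

Pure S available = 385.4 g × 0.751 = 289.44 g.
M(S) = 32.06 g/mol.
M(FeS) = 55.85 + 32.06 = 87.91 g/mol.
n(S) = 289.44 g / 32.06 g/mol = 9.0279 mol.
From the equation the S:FeS mole ratio is 1:1, so n(FeS) = 9.0279 × 1/1 = 9.0279 mol.
Mass of FeS = 9.0279 mol × 87.91 g/mol = 793.65 g.
Actual mass collected = 793.65 g × 0.596 = 473.01 g.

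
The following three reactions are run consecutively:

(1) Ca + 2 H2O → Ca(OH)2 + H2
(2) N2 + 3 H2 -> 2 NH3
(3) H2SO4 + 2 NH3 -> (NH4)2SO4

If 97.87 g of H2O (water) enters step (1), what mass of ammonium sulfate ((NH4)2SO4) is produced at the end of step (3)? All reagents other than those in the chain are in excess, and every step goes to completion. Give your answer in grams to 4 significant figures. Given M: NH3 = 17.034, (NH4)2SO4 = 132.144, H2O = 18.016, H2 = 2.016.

n(H2O) = 97.87 / 18.016 = 5.4324 mol.
Reaction (1): H2O→H2 ratio 2:1 ⇒ n(H2) = 2.7162 mol.
Reaction (2): H2→NH3 ratio 3:2 ⇒ n(NH3) = 1.8108 mol.
Reaction (3): NH3→(NH4)2SO4 ratio 2:1 ⇒ n((NH4)2SO4) = 0.90540 mol.
Mass of (NH4)2SO4 = 0.90540 × 132.144 = 119.64 g.

119.6 g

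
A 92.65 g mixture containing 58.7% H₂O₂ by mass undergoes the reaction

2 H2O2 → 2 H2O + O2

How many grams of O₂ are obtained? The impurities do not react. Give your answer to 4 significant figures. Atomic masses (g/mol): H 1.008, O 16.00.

Mass of pure H2O2 = 92.65 g × 0.587 = 54.386 g.
M(H2O2) = 2(1.008) + 2(16.00) = 34.016 g/mol.
M(O2) = 2(16.00) = 32.00 g/mol.
n(H2O2) = 54.386 g / 34.016 g/mol = 1.5988 mol.
From the equation the H2O2:O2 mole ratio is 2:1, so n(O2) = 1.5988 × 1/2 = 0.79941 mol.
Mass of O2 = 0.79941 mol × 32.00 g/mol = 25.581 g.

25.58 g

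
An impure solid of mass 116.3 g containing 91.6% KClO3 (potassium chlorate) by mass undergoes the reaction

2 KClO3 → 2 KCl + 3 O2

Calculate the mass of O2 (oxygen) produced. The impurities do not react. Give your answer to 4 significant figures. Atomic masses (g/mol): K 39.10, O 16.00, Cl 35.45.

Mass of pure KClO3 = 116.3 g × 0.916 = 106.53 g.
M(KClO3) = 39.10 + 35.45 + 3(16.00) = 122.55 g/mol.
M(O2) = 2(16.00) = 32.00 g/mol.
n(KClO3) = 106.53 g / 122.55 g/mol = 0.86928 mol.
From the equation the KClO3:O2 mole ratio is 2:3, so n(O2) = 0.86928 × 3/2 = 1.3039 mol.
Mass of O2 = 1.3039 mol × 32.00 g/mol = 41.726 g.

41.73 g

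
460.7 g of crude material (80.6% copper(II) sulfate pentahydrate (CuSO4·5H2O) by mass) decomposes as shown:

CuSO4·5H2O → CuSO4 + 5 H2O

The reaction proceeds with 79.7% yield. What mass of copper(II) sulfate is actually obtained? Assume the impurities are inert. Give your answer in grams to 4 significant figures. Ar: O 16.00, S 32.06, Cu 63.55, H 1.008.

189.2 g

Pure CuSO4·5H2O available = 460.7 g × 0.806 = 371.32 g.
M(CuSO4·5H2O) = 63.55 + 32.06 + 9(16.00) + 10(1.008) = 249.69 g/mol.
M(CuSO4) = 63.55 + 32.06 + 4(16.00) = 159.61 g/mol.
n(CuSO4·5H2O) = 371.32 g / 249.69 g/mol = 1.4871 mol.
From the equation the CuSO4·5H2O:CuSO4 mole ratio is 1:1, so n(CuSO4) = 1.4871 × 1/1 = 1.4871 mol.
Mass of CuSO4 = 1.4871 mol × 159.61 g/mol = 237.36 g.
Actual mass collected = 237.36 g × 0.797 = 189.18 g.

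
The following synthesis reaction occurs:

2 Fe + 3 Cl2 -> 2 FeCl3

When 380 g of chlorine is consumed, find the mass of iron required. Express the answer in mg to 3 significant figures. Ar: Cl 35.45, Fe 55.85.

M(Cl2) = 2(35.45) = 70.90 g/mol.
M(Fe) = 55.85 g/mol.
n(Cl2) = 380.0 g / 70.90 g/mol = 5.360 mol.
From the equation the Cl2:Fe mole ratio is 3:2, so n(Fe) = 5.360 × 2/3 = 3.573 mol.
Mass of Fe = 3.573 mol × 55.85 g/mol = 199.6 g.
Converting to mg: 199.6 g = 200000 mg.

200000 mg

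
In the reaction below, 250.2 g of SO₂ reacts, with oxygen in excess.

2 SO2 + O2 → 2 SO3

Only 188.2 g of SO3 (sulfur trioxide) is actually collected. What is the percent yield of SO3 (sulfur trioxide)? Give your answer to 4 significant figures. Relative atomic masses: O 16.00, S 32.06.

M(SO2) = 32.06 + 2(16.00) = 64.06 g/mol.
M(SO3) = 32.06 + 3(16.00) = 80.06 g/mol.
n(SO2) = 250.20 g / 64.06 g/mol = 3.9057 mol.
From the equation the SO2:SO3 mole ratio is 2:2, so n(SO3) = 3.9057 × 2/2 = 3.9057 mol.
Mass of SO3 = 3.9057 mol × 80.06 g/mol = 312.69 g.
This is the theoretical yield. Percent yield = 188.2 g / 312.69 g × 100% = 60.187%.

60.19 %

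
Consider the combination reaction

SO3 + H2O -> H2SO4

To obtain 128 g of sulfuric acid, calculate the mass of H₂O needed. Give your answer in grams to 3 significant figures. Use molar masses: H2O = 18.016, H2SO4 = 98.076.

23.5 g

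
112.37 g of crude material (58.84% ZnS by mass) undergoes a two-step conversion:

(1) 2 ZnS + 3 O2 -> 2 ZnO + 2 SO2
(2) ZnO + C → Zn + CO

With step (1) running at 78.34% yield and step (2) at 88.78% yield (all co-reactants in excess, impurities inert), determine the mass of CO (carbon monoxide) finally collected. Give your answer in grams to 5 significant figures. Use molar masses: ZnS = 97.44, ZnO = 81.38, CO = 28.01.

13.219 g

Pure ZnS = 112.37 × 0.5884 = 66.1185 g.
n(ZnS) = 66.1185 / 97.44 = 0.678556 mol.
Step 1 (ZnS:ZnO = 2:2): theoretical n(ZnO) = 0.678556 mol; at 78.34% yield, n(ZnO) = 0.531581 mol.
Step 2 (ZnO:CO = 1:1): theoretical n(CO) = 0.531581 mol, so theoretical mass = 0.531581 × 28.01 = 14.8896 g.
At 88.78% yield, actual mass of CO = 14.8896 × 0.8878 = 13.2190 g.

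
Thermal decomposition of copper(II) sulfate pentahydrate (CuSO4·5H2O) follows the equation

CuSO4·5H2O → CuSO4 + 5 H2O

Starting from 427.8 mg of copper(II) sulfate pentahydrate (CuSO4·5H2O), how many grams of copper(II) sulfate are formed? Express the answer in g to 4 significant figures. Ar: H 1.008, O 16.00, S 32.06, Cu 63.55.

M(CuSO4·5H2O) = 63.55 + 32.06 + 9(16.00) + 10(1.008) = 249.69 g/mol.
M(CuSO4) = 63.55 + 32.06 + 4(16.00) = 159.61 g/mol.
Convert: 427.8 mg = 0.42780 g.
n(CuSO4·5H2O) = 0.42780 g / 249.69 g/mol = 0.0017133 mol.
From the equation the CuSO4·5H2O:CuSO4 mole ratio is 1:1, so n(CuSO4) = 0.0017133 × 1/1 = 0.0017133 mol.
Mass of CuSO4 = 0.0017133 mol × 159.61 g/mol = 0.27346 g.

0.2735 g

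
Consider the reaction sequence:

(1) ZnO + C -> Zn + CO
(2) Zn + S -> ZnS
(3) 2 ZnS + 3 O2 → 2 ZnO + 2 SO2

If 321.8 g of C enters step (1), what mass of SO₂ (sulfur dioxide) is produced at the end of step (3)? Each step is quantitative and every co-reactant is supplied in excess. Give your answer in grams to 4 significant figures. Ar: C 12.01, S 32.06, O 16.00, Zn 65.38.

M(C) = 12.01 g/mol.
M(SO2) = 32.06 + 2(16.00) = 64.06 g/mol.
n(C) = 321.8 / 12.01 = 26.794 mol.
Reaction (1): C→Zn ratio 1:1 ⇒ n(Zn) = 26.794 mol.
Reaction (2): Zn→ZnS ratio 1:1 ⇒ n(ZnS) = 26.794 mol.
Reaction (3): ZnS→SO2 ratio 2:2 ⇒ n(SO2) = 26.794 mol.
Mass of SO2 = 26.794 × 64.06 = 1716.4 g.

1716 g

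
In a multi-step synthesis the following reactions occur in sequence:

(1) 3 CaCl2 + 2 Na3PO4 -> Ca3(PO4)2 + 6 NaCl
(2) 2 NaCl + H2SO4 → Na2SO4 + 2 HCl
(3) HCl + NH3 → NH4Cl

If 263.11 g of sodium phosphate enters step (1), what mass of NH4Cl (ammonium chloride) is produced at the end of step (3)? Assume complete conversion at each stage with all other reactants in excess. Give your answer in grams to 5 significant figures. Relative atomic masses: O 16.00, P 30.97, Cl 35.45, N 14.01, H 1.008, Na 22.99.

257.55 g

M(Na3PO4) = 3(22.99) + 30.97 + 4(16.00) = 163.94 g/mol.
M(NH4Cl) = 14.01 + 4(1.008) + 35.45 = 53.492 g/mol.
n(Na3PO4) = 263.11 / 163.94 = 1.60492 mol.
Reaction (1): Na3PO4→NaCl ratio 2:6 ⇒ n(NaCl) = 4.81475 mol.
Reaction (2): NaCl→HCl ratio 2:2 ⇒ n(HCl) = 4.81475 mol.
Reaction (3): HCl→NH4Cl ratio 1:1 ⇒ n(NH4Cl) = 4.81475 mol.
Mass of NH4Cl = 4.81475 × 53.492 = 257.551 g.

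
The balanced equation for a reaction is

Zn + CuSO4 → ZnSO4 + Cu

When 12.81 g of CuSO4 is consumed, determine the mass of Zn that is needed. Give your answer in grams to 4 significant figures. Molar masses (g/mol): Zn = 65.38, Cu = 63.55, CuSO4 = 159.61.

5.247 g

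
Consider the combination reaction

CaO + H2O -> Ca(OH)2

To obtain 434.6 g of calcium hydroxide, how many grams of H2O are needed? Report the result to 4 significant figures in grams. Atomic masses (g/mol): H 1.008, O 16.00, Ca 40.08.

M(Ca(OH)2) = 40.08 + 2(16.00) + 2(1.008) = 74.096 g/mol.
M(H2O) = 2(1.008) + 16.00 = 18.016 g/mol.
n(Ca(OH)2) = 434.60 g / 74.096 g/mol = 5.8654 mol.
From the equation the Ca(OH)2:H2O mole ratio is 1:1, so n(H2O) = 5.8654 × 1/1 = 5.8654 mol.
Mass of H2O = 5.8654 mol × 18.016 g/mol = 105.67 g.

105.7 g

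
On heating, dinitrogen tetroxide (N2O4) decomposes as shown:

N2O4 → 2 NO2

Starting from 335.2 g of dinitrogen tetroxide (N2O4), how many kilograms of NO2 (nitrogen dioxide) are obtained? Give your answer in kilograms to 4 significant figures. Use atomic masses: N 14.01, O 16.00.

M(N2O4) = 2(14.01) + 4(16.00) = 92.02 g/mol.
M(NO2) = 14.01 + 2(16.00) = 46.01 g/mol.
n(N2O4) = 335.20 g / 92.02 g/mol = 3.6427 mol.
From the equation the N2O4:NO2 mole ratio is 1:2, so n(NO2) = 3.6427 × 2/1 = 7.2854 mol.
Mass of NO2 = 7.2854 mol × 46.01 g/mol = 335.20 g.
Converting to kg: 335.20 g = 0.3352 kg.

0.3352 kg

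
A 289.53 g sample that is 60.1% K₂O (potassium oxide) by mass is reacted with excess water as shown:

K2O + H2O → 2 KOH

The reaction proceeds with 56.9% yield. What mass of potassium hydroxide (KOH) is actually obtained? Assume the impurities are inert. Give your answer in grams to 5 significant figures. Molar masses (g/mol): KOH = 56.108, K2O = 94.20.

Pure K2O available = 289.53 g × 0.601 = 174.008 g.
n(K2O) = 174.008 g / 94.20 g/mol = 1.84721 mol.
From the equation the K2O:KOH mole ratio is 1:2, so n(KOH) = 1.84721 × 2/1 = 3.69443 mol.
Mass of KOH = 3.69443 mol × 56.108 g/mol = 207.287 g.
Actual mass collected = 207.287 g × 0.569 = 117.946 g.

117.95 g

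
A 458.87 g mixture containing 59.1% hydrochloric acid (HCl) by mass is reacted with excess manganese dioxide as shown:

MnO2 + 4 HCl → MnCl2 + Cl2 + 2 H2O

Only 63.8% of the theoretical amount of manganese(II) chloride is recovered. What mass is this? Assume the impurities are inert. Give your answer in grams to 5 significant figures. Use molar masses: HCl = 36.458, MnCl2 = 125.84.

149.30 g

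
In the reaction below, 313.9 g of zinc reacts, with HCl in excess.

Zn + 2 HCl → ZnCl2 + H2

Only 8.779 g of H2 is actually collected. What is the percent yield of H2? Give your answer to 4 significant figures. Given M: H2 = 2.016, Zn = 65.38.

90.70 %

n(Zn) = 313.90 g / 65.38 g/mol = 4.8012 mol.
From the equation the Zn:H2 mole ratio is 1:1, so n(H2) = 4.8012 × 1/1 = 4.8012 mol.
Mass of H2 = 4.8012 mol × 2.016 g/mol = 9.6791 g.
This is the theoretical yield. Percent yield = 8.779 g / 9.6791 g × 100% = 90.700%.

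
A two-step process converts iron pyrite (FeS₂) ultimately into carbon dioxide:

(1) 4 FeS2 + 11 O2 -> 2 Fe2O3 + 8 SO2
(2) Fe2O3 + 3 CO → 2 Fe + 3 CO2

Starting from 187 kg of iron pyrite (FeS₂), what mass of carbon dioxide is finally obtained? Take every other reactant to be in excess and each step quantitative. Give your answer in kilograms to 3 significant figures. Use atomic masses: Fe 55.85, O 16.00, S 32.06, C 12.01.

103 kg

M(FeS2) = 55.85 + 2(32.06) = 119.97 g/mol.
M(CO2) = 12.01 + 2(16.00) = 44.01 g/mol.
187 kg = 187000 g.
n(FeS2) = 187000 / 119.97 = 1559 mol.
Step 1 gives a 4:2 ratio of FeS2 to Fe2O3, so n(Fe2O3) = 779.4 mol.
In step 2 the Fe2O3:CO2 ratio is 1:3, so n(CO2) = 2338 mol.
Mass of CO2 = 2338 × 44.01 = 102900 g = 103 kg.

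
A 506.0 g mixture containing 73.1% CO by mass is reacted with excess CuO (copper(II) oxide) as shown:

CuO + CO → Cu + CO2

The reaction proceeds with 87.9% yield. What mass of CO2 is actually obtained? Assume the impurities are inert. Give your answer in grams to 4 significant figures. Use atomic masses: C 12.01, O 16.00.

510.9 g

Pure CO available = 506.0 g × 0.731 = 369.89 g.
M(CO) = 12.01 + 16.00 = 28.01 g/mol.
M(CO2) = 12.01 + 2(16.00) = 44.01 g/mol.
n(CO) = 369.89 g / 28.01 g/mol = 13.205 mol.
From the equation the CO:CO2 mole ratio is 1:1, so n(CO2) = 13.205 × 1/1 = 13.205 mol.
Mass of CO2 = 13.205 mol × 44.01 g/mol = 581.17 g.
Actual mass collected = 581.17 g × 0.879 = 510.85 g.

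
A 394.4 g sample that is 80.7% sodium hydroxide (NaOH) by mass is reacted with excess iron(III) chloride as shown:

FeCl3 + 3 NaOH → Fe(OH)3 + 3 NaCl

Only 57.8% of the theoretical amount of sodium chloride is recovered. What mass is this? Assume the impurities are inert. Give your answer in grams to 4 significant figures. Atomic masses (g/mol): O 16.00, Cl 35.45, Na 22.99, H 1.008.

268.8 g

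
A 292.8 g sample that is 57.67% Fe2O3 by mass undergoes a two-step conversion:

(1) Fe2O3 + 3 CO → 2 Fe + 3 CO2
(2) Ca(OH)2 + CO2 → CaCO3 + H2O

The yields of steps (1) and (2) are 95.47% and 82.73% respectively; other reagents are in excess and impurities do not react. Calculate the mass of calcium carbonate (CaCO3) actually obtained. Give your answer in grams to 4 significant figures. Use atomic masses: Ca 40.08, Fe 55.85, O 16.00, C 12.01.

Pure Fe2O3 = 292.8 × 0.5767 = 168.86 g.
M(Fe2O3) = 2(55.85) + 3(16.00) = 159.70 g/mol.
M(CaCO3) = 40.08 + 12.01 + 3(16.00) = 100.09 g/mol.
n(Fe2O3) = 168.86 / 159.70 = 1.0573 mol.
Step 1 (Fe2O3:CO2 = 1:3): theoretical n(CO2) = 3.1720 mol; at 95.47% yield, n(CO2) = 3.0283 mol.
Step 2 (CO2:CaCO3 = 1:1): theoretical n(CaCO3) = 3.0283 mol, so theoretical mass = 3.0283 × 100.09 = 303.11 g.
At 82.73% yield, actual mass of CaCO3 = 303.11 × 0.8273 = 250.76 g.

250.8 g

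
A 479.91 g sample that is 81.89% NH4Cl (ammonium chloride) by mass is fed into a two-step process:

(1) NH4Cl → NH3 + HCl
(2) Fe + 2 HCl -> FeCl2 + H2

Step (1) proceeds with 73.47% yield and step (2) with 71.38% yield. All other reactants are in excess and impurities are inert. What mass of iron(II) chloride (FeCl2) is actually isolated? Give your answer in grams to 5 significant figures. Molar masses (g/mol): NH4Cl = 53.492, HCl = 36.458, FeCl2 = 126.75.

244.18 g

Pure NH4Cl = 479.91 × 0.8189 = 392.998 g.
n(NH4Cl) = 392.998 / 53.492 = 7.34686 mol.
Step 1 (NH4Cl:HCl = 1:1): theoretical n(HCl) = 7.34686 mol; at 73.47% yield, n(HCl) = 5.39774 mol.
Step 2 (HCl:FeCl2 = 2:1): theoretical n(FeCl2) = 2.69887 mol, so theoretical mass = 2.69887 × 126.75 = 342.082 g.
At 71.38% yield, actual mass of FeCl2 = 342.082 × 0.7138 = 244.178 g.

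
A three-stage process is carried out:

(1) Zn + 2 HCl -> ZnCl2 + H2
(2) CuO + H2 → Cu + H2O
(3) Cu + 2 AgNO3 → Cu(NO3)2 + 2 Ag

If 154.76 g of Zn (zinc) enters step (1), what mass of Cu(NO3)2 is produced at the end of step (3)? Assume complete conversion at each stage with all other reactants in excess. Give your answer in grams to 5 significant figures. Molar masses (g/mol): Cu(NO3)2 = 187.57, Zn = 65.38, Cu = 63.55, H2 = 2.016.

n(Zn) = 154.76 / 65.38 = 2.36708 mol.
Reaction (1): Zn→H2 ratio 1:1 ⇒ n(H2) = 2.36708 mol.
Reaction (2): H2→Cu ratio 1:1 ⇒ n(Cu) = 2.36708 mol.
Reaction (3): Cu→Cu(NO3)2 ratio 1:1 ⇒ n(Cu(NO3)2) = 2.36708 mol.
Mass of Cu(NO3)2 = 2.36708 × 187.57 = 443.994 g.

443.99 g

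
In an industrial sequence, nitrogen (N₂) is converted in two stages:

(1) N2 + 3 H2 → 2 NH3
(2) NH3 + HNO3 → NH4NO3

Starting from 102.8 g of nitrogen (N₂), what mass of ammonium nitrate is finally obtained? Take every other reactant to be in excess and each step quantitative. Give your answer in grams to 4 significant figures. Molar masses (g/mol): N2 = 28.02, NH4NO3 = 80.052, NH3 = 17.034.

n(N2) = 102.80 / 28.02 = 3.6688 mol.
Step 1 gives a 1:2 ratio of N2 to NH3, so n(NH3) = 7.3376 mol.
In step 2 the NH3:NH4NO3 ratio is 1:1, so n(NH4NO3) = 7.3376 mol.
Mass of NH4NO3 = 7.3376 × 80.052 = 587.39 g.

587.4 g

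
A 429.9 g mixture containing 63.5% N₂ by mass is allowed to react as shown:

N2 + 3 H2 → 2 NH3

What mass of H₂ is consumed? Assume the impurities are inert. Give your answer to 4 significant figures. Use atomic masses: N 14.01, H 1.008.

Mass of pure N2 = 429.9 g × 0.635 = 272.99 g.
M(N2) = 2(14.01) = 28.02 g/mol.
M(H2) = 2(1.008) = 2.016 g/mol.
n(N2) = 272.99 g / 28.02 g/mol = 9.7426 mol.
From the equation the N2:H2 mole ratio is 1:3, so n(H2) = 9.7426 × 3/1 = 29.228 mol.
Mass of H2 = 29.228 mol × 2.016 g/mol = 58.923 g.

58.92 g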